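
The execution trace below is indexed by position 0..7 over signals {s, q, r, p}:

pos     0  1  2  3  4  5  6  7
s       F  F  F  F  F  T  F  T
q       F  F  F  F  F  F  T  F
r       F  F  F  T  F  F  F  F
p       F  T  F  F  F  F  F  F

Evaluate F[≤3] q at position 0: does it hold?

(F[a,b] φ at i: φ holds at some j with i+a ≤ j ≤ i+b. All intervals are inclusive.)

Does not hold

Check q at each j in [0,3]:
  j=0: false
  j=1: false
  j=2: false
  j=3: false
No position in the window satisfies it → formula fails.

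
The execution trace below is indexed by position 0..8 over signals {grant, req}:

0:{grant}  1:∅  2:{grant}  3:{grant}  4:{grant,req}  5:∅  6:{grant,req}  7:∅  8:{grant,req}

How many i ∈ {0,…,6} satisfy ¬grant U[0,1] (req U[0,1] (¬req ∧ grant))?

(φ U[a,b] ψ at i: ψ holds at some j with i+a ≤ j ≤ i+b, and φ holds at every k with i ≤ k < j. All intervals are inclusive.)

Evaluate at each i in [0,6]:
  i=0: ✓ (rhs at j=0)
  i=1: ✓ (rhs at j=2; lhs holds on [1,1])
  i=2: ✓ (rhs at j=2)
  i=3: ✓ (rhs at j=3)
  i=4: ✗ (no rhs in [4,5])
  i=5: ✗ (no rhs in [5,6])
  i=6: ✗ (no rhs in [6,7])
Positions where it holds: {0, 1, 2, 3} → 4.

4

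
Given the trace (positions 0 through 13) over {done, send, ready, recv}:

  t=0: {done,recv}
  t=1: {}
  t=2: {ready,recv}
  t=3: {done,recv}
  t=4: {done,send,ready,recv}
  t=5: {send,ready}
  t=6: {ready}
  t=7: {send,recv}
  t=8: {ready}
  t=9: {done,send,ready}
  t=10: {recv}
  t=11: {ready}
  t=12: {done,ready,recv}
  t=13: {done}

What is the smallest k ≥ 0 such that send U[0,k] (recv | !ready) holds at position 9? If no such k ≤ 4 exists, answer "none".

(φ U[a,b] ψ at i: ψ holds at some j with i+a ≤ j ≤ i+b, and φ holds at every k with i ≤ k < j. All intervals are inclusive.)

Need earliest j ≥ 9 with (recv | !ready), and send at every k in [9,j-1].
  j=9: rhs fails.
  j=10: rhs holds; lhs holds on [9,9]. k = 1.

1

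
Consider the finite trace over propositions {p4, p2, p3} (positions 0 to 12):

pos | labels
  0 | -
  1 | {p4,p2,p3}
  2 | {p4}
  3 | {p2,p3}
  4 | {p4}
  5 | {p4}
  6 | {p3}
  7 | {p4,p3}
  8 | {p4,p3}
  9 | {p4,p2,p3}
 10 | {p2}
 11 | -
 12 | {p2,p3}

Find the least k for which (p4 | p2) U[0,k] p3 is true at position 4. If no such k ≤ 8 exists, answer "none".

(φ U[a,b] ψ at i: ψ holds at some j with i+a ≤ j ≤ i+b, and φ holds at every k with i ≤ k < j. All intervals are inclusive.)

Need earliest j ≥ 4 with p3, and (p4 | p2) at every k in [4,j-1].
  j=4: rhs fails.
  j=5: rhs fails.
  j=6: rhs holds; lhs holds on [4,5]. k = 2.

2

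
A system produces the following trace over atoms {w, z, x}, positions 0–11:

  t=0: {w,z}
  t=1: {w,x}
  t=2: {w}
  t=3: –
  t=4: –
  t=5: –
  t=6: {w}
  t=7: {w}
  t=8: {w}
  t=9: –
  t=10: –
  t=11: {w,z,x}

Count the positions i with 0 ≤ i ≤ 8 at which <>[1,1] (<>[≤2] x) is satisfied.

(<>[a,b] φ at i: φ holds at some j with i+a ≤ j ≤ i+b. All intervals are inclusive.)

2

Evaluate at each i in [0,8]:
  i=0: ✓ (witness j=1)
  i=1: ✗ (none in [2,2])
  i=2: ✗ (none in [3,3])
  i=3: ✗ (none in [4,4])
  i=4: ✗ (none in [5,5])
  i=5: ✗ (none in [6,6])
  i=6: ✗ (none in [7,7])
  i=7: ✗ (none in [8,8])
  i=8: ✓ (witness j=9)
Positions where it holds: {0, 8} → 2.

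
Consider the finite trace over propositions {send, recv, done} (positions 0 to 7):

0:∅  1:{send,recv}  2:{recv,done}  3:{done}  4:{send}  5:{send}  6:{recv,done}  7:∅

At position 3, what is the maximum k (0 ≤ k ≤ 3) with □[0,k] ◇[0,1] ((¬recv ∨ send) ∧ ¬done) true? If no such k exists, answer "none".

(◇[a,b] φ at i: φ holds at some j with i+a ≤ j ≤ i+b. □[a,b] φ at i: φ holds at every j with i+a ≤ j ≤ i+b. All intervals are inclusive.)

3

◇[0,1] ((¬recv ∨ send) ∧ ¬done) must hold from j=3 onward; find where it first fails.
  j=3: holds
  j=4: holds
  j=5: holds
  j=6: holds
Holds through j=6; largest k = 3.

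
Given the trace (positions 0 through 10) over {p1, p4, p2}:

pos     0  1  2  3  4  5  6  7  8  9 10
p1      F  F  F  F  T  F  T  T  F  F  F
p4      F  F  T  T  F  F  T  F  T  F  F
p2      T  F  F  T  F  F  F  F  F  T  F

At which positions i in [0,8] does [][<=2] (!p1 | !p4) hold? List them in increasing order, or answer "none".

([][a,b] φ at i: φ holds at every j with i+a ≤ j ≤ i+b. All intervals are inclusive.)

0, 1, 2, 3, 7, 8

Evaluate at each i in [0,8]:
  i=0: ✓ (all of [0,2])
  i=1: ✓ (all of [1,3])
  i=2: ✓ (all of [2,4])
  i=3: ✓ (all of [3,5])
  i=4: ✗ (fails at j=6)
  i=5: ✗ (fails at j=6)
  i=6: ✗ (fails at j=6)
  i=7: ✓ (all of [7,9])
  i=8: ✓ (all of [8,10])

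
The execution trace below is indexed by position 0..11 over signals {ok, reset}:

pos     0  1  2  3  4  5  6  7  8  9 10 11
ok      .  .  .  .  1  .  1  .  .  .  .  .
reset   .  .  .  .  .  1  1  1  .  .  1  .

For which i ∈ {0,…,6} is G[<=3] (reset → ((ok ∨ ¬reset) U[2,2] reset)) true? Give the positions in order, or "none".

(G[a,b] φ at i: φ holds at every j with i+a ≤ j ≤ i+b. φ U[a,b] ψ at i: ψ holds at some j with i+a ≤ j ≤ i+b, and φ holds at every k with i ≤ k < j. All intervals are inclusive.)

0, 1

Evaluate at each i in [0,6]:
  i=0: ✓ (all of [0,3])
  i=1: ✓ (all of [1,4])
  i=2: ✗ (fails at j=5)
  i=3: ✗ (fails at j=5)
  i=4: ✗ (fails at j=5)
  i=5: ✗ (fails at j=5)
  i=6: ✗ (fails at j=6)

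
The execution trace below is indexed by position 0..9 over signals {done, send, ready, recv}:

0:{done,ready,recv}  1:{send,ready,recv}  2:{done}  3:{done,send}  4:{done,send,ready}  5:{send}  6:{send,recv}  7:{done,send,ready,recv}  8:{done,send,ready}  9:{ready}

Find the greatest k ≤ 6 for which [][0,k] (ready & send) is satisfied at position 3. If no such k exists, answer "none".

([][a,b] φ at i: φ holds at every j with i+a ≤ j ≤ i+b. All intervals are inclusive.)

none

(ready & send) must hold from j=3 onward; find where it first fails.
  j=3: fails → no k works.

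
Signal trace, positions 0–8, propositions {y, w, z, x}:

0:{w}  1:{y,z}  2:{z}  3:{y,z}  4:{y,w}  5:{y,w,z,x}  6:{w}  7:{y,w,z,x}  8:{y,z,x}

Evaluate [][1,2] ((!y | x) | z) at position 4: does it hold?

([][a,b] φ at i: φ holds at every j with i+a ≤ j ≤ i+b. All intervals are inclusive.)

Holds

Check ((!y | x) | z) at every j in [5,6]:
  j=5: true
  j=6: true
All positions satisfy it → formula holds.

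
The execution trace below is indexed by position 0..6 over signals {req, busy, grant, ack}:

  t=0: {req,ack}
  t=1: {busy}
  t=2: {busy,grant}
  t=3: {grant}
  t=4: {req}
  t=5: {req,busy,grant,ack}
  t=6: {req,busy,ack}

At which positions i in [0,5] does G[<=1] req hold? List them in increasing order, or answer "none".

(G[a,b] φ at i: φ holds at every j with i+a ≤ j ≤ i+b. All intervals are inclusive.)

4, 5

Evaluate at each i in [0,5]:
  i=0: ✗ (fails at j=1)
  i=1: ✗ (fails at j=1)
  i=2: ✗ (fails at j=2)
  i=3: ✗ (fails at j=3)
  i=4: ✓ (all of [4,5])
  i=5: ✓ (all of [5,6])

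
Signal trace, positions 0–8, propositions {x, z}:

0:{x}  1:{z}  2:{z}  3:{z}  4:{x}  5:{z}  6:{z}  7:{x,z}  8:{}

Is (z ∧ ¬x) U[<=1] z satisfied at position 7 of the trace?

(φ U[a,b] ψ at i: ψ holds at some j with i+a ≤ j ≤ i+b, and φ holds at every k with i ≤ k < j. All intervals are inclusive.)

Need some j in [7,8] with z, and (z ∧ ¬x) at every k in [7,j-1].
  j=7: z holds; no prefix to check → satisfied.

Holds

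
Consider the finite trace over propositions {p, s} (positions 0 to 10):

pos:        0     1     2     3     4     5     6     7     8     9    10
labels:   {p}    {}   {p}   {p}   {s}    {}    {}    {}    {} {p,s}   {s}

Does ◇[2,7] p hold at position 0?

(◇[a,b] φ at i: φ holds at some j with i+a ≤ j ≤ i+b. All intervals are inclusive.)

True

Check p at each j in [2,7]:
  j=2: true
  j=3: true
  j=4: false
  j=5: false
  j=6: false
  j=7: false
Found at j=2 → formula holds.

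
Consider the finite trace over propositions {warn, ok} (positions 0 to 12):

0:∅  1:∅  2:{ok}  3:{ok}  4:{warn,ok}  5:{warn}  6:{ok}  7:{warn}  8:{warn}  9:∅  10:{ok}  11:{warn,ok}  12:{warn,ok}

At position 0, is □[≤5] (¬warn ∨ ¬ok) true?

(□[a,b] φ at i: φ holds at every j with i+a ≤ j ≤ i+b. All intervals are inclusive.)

Does not hold

Check (¬warn ∨ ¬ok) at every j in [0,5]:
  j=0: true
  j=1: true
  j=2: true
  j=3: true
  j=4: false
  j=5: true
Fails at j=4 → formula fails.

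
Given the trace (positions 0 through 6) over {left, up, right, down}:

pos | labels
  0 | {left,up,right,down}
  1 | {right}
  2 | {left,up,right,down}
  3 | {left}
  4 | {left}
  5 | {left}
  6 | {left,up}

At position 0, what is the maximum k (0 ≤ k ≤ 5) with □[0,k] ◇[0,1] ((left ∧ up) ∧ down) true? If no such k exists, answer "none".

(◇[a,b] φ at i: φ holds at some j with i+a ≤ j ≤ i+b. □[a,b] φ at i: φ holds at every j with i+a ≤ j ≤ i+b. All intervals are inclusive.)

2

◇[0,1] ((left ∧ up) ∧ down) must hold from j=0 onward; find where it first fails.
  j=0: holds
  j=1: holds
  j=2: holds
  j=3: fails
Holds on [0,2], so largest k = 2.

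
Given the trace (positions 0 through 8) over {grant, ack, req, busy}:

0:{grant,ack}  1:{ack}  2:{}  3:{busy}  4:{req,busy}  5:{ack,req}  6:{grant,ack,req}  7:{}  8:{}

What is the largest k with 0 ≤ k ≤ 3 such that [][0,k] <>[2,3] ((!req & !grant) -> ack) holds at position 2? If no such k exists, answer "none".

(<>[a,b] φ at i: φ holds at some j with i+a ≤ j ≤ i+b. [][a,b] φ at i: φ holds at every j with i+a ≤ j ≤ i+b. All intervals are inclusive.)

<>[2,3] ((!req & !grant) -> ack) must hold from j=2 onward; find where it first fails.
  j=2: holds
  j=3: holds
  j=4: holds
  j=5: fails
Holds on [2,4], so largest k = 2.

2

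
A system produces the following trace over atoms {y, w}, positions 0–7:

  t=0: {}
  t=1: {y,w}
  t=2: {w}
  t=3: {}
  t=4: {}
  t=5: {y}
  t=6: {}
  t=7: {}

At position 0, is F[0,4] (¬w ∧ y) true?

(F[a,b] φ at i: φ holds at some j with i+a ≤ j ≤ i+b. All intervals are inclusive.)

Does not hold

Check (¬w ∧ y) at each j in [0,4]:
  j=0: false
  j=1: false
  j=2: false
  j=3: false
  j=4: false
No position in the window satisfies it → formula fails.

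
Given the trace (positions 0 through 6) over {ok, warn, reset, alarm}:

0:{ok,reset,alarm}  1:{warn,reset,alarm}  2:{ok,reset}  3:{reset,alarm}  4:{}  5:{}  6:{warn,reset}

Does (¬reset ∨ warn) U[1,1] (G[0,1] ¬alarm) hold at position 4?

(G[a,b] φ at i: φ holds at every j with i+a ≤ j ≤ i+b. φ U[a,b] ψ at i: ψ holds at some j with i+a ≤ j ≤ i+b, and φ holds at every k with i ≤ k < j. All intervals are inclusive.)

Yes

Need some j in [5,5] with G[0,1] ¬alarm, and (¬reset ∨ warn) at every k in [4,j-1].
  j=5: G[0,1] ¬alarm holds; (¬reset ∨ warn) holds at every k in [4,4] → satisfied.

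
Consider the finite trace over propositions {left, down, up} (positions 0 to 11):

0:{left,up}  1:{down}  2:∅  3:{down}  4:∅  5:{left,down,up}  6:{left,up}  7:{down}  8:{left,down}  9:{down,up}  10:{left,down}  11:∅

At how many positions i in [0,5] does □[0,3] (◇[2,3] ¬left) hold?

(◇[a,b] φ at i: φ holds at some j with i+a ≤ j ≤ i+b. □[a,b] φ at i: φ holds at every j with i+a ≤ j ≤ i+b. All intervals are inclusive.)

2

Evaluate at each i in [0,5]:
  i=0: ✗ (fails at j=3)
  i=1: ✗ (fails at j=3)
  i=2: ✗ (fails at j=3)
  i=3: ✗ (fails at j=3)
  i=4: ✓ (all of [4,7])
  i=5: ✓ (all of [5,8])
Positions where it holds: {4, 5} → 2.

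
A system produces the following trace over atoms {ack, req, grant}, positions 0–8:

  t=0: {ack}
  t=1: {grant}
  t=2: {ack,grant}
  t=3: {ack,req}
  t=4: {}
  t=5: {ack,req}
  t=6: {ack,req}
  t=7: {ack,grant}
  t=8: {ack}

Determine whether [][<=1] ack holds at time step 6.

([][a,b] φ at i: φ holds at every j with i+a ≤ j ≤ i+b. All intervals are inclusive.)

Check ack at every j in [6,7]:
  j=6: true
  j=7: true
All positions satisfy it → formula holds.

Yes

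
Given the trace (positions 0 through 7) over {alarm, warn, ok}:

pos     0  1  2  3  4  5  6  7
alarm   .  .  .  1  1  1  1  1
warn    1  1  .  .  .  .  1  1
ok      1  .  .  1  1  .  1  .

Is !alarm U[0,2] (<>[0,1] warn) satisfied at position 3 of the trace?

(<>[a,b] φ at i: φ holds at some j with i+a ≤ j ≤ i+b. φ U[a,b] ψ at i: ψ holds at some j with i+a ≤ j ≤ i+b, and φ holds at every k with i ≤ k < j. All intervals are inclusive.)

No

Need some j in [3,5] with <>[0,1] warn, and !alarm at every k in [3,j-1].
  j=3: <>[0,1] warn — fails (none in [3,4]).
  j=4: <>[0,1] warn — fails (none in [4,5]).
  j=5: <>[0,1] warn holds, but !alarm fails at k=3 → not this j.
No j in the window works → until fails.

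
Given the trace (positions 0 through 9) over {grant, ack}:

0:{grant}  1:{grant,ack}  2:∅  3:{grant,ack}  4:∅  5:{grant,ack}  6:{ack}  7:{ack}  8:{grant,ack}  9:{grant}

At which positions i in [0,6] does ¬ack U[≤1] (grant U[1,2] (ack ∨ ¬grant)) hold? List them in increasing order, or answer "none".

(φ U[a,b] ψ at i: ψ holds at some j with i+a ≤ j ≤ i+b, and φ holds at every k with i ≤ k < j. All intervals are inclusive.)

Evaluate at each i in [0,6]:
  i=0: ✓ (rhs at j=0)
  i=1: ✓ (rhs at j=1)
  i=2: ✓ (rhs at j=3; lhs holds on [2,2])
  i=3: ✓ (rhs at j=3)
  i=4: ✓ (rhs at j=5; lhs holds on [4,4])
  i=5: ✓ (rhs at j=5)
  i=6: ✗ (no rhs in [6,7])

0, 1, 2, 3, 4, 5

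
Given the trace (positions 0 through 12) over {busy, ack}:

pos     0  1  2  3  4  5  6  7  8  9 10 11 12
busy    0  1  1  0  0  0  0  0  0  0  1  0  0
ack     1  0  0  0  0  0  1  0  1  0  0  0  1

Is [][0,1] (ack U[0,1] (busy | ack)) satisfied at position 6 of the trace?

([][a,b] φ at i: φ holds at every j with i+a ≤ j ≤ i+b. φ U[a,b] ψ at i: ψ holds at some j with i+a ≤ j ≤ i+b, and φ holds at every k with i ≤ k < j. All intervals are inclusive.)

Does not hold

Check (ack U[0,1] (busy | ack)) at every j in [6,7]:
  j=6: holds
  j=7: fails
Fails at j=7 → formula fails.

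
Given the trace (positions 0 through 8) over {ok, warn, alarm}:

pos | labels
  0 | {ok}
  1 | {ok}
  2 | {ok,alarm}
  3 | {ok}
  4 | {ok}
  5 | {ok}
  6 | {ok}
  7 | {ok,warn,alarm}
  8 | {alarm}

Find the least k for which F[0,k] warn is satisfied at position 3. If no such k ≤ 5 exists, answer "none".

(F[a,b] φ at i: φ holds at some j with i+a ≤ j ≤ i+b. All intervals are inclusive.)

Scan j = 3,4,… for warn:
  j=3: fails
  j=4: fails
  j=5: fails
  j=6: fails
  j=7: holds
First hit at j=7, so smallest k = 7-3 = 4.

4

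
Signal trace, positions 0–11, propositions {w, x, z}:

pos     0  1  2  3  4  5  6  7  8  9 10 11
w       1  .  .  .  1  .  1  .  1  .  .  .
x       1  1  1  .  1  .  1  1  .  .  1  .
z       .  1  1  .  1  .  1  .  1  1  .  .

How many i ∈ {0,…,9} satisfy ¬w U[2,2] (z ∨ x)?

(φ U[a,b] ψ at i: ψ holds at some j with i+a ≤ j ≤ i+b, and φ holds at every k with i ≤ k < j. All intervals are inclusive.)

Evaluate at each i in [0,9]:
  i=0: ✗ (lhs fails at k=0 before rhs at j=2)
  i=1: ✗ (no rhs in [3,3])
  i=2: ✓ (rhs at j=4; lhs holds on [2,3])
  i=3: ✗ (no rhs in [5,5])
  i=4: ✗ (lhs fails at k=4 before rhs at j=6)
  i=5: ✗ (lhs fails at k=6 before rhs at j=7)
  i=6: ✗ (lhs fails at k=6 before rhs at j=8)
  i=7: ✗ (lhs fails at k=8 before rhs at j=9)
  i=8: ✗ (lhs fails at k=8 before rhs at j=10)
  i=9: ✗ (no rhs in [11,11])
Positions where it holds: {2} → 1.

1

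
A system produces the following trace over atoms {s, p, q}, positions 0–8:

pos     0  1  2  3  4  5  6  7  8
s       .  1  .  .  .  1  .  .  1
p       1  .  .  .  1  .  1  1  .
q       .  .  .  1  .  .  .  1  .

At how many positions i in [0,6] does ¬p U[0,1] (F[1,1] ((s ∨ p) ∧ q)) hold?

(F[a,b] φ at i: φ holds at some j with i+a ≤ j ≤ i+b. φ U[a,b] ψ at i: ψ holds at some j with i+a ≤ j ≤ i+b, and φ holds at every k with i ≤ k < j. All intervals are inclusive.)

2

Evaluate at each i in [0,6]:
  i=0: ✗ (no rhs in [0,1])
  i=1: ✗ (no rhs in [1,2])
  i=2: ✗ (no rhs in [2,3])
  i=3: ✗ (no rhs in [3,4])
  i=4: ✗ (no rhs in [4,5])
  i=5: ✓ (rhs at j=6; lhs holds on [5,5])
  i=6: ✓ (rhs at j=6)
Positions where it holds: {5, 6} → 2.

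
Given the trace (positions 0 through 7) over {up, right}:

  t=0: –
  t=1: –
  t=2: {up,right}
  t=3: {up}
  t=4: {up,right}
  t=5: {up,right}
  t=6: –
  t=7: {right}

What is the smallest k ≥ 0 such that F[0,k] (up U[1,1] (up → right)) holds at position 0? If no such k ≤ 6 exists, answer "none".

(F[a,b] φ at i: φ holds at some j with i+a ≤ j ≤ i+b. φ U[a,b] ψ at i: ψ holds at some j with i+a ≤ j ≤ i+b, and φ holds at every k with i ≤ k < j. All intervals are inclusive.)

3

Scan j = 0,1,… for (up U[1,1] (up → right)):
  j=0: fails
  j=1: fails
  j=2: fails
  j=3: holds
First hit at j=3, so smallest k = 3-0 = 3.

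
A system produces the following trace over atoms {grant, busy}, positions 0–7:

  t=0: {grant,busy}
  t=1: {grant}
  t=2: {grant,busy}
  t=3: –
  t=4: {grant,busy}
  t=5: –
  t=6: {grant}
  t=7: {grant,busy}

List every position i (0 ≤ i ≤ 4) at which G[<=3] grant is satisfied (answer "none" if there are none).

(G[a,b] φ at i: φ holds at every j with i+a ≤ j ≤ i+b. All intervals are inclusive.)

none

Evaluate at each i in [0,4]:
  i=0: ✗ (fails at j=3)
  i=1: ✗ (fails at j=3)
  i=2: ✗ (fails at j=3)
  i=3: ✗ (fails at j=3)
  i=4: ✗ (fails at j=5)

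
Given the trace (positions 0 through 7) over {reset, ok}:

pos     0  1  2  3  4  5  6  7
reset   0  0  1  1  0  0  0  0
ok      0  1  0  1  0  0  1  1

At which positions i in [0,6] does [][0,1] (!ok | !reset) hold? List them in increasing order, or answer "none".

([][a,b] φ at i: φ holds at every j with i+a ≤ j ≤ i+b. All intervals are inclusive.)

0, 1, 4, 5, 6

Evaluate at each i in [0,6]:
  i=0: ✓ (all of [0,1])
  i=1: ✓ (all of [1,2])
  i=2: ✗ (fails at j=3)
  i=3: ✗ (fails at j=3)
  i=4: ✓ (all of [4,5])
  i=5: ✓ (all of [5,6])
  i=6: ✓ (all of [6,7])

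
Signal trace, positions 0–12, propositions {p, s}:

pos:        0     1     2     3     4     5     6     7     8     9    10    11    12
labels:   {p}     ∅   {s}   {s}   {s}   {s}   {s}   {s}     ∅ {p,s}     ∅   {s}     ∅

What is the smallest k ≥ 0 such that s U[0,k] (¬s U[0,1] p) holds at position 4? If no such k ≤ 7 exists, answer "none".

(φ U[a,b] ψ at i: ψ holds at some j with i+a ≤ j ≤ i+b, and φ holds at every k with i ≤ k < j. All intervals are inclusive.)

4

Need earliest j ≥ 4 with (¬s U[0,1] p), and s at every k in [4,j-1].
  j=4: rhs fails.
  j=5: rhs fails.
  j=6: rhs fails.
  j=7: rhs fails.
  j=8: rhs holds; lhs holds on [4,7]. k = 4.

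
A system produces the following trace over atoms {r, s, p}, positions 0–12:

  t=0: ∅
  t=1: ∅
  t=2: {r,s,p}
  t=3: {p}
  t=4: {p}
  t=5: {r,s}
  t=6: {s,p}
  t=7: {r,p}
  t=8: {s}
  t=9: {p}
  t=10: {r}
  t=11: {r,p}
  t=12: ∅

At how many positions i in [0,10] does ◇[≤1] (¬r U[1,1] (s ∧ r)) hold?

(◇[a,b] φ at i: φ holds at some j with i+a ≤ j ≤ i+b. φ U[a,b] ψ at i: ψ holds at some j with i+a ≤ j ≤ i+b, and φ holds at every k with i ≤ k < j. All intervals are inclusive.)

4

Evaluate at each i in [0,10]:
  i=0: ✓ (witness j=1)
  i=1: ✓ (witness j=1)
  i=2: ✗ (none in [2,3])
  i=3: ✓ (witness j=4)
  i=4: ✓ (witness j=4)
  i=5: ✗ (none in [5,6])
  i=6: ✗ (none in [6,7])
  i=7: ✗ (none in [7,8])
  i=8: ✗ (none in [8,9])
  i=9: ✗ (none in [9,10])
  i=10: ✗ (none in [10,11])
Positions where it holds: {0, 1, 3, 4} → 4.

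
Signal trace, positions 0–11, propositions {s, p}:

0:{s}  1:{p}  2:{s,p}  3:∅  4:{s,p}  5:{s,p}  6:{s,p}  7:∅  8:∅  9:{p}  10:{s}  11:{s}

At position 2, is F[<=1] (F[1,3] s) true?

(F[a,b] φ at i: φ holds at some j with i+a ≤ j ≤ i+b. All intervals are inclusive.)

True

Check F[1,3] s at each j in [2,3]:
  j=2: holds (witness at 4)
  j=3: holds (witness at 4)
Found at j=2 → formula holds.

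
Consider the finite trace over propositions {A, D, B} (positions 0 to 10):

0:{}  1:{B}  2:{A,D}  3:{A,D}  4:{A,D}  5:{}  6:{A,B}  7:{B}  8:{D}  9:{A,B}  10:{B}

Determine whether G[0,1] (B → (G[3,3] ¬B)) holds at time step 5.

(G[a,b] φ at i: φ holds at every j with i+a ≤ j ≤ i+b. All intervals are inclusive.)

Check (B → (G[3,3] ¬B)) at every j in [5,6]:
  j=5: antecedent false → ✓
  j=6: antecedent true; consequent fails at 9 → ✗
Fails at j=6 → formula fails.

False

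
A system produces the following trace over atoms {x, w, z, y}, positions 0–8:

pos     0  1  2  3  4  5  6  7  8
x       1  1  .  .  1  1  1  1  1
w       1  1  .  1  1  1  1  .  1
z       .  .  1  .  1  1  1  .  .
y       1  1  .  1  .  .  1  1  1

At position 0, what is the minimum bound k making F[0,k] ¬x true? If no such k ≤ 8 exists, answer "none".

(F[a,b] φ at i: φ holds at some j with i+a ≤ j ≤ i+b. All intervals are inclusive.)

Scan j = 0,1,… for ¬x:
  j=0: fails
  j=1: fails
  j=2: holds
First hit at j=2, so smallest k = 2-0 = 2.

2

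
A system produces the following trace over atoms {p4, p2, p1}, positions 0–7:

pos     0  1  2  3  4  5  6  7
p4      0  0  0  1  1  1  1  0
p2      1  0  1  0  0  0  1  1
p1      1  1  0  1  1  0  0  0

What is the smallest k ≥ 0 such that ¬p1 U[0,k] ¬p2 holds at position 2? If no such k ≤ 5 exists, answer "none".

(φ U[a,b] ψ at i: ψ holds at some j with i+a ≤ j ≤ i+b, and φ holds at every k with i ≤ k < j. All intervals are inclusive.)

1

Need earliest j ≥ 2 with ¬p2, and ¬p1 at every k in [2,j-1].
  j=2: rhs fails.
  j=3: rhs holds; lhs holds on [2,2]. k = 1.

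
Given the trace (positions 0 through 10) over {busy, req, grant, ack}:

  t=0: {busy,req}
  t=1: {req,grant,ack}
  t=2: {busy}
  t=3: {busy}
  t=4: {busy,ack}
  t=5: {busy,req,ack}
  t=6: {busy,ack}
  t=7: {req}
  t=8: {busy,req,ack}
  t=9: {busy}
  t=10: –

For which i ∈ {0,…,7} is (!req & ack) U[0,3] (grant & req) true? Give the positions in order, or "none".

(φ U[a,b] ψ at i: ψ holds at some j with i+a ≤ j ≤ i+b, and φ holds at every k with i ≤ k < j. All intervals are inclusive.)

Evaluate at each i in [0,7]:
  i=0: ✗ (lhs fails at k=0 before rhs at j=1)
  i=1: ✓ (rhs at j=1)
  i=2: ✗ (no rhs in [2,5])
  i=3: ✗ (no rhs in [3,6])
  i=4: ✗ (no rhs in [4,7])
  i=5: ✗ (no rhs in [5,8])
  i=6: ✗ (no rhs in [6,9])
  i=7: ✗ (no rhs in [7,10])

1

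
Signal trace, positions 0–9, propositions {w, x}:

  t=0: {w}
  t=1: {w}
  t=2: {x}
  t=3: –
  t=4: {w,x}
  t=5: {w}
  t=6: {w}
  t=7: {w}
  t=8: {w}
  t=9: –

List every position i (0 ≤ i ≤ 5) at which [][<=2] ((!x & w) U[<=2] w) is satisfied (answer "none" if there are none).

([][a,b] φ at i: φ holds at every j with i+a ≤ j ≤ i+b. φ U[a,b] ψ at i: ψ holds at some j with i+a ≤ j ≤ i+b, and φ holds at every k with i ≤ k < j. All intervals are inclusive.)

Evaluate at each i in [0,5]:
  i=0: ✗ (fails at j=2)
  i=1: ✗ (fails at j=2)
  i=2: ✗ (fails at j=2)
  i=3: ✗ (fails at j=3)
  i=4: ✓ (all of [4,6])
  i=5: ✓ (all of [5,7])

4, 5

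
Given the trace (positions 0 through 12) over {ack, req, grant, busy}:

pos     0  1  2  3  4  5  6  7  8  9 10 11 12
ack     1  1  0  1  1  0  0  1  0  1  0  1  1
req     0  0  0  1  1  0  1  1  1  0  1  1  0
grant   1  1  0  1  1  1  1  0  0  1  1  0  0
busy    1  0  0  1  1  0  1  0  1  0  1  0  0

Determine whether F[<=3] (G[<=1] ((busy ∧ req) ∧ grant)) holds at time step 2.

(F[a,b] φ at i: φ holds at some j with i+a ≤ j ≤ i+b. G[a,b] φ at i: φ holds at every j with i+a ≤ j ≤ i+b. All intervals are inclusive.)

Holds

Check G[<=1] ((busy ∧ req) ∧ grant) at each j in [2,5]:
  j=2: fails at 2
  j=3: holds on [3,4]
  j=4: fails at 5
  j=5: fails at 5
Found at j=3 → formula holds.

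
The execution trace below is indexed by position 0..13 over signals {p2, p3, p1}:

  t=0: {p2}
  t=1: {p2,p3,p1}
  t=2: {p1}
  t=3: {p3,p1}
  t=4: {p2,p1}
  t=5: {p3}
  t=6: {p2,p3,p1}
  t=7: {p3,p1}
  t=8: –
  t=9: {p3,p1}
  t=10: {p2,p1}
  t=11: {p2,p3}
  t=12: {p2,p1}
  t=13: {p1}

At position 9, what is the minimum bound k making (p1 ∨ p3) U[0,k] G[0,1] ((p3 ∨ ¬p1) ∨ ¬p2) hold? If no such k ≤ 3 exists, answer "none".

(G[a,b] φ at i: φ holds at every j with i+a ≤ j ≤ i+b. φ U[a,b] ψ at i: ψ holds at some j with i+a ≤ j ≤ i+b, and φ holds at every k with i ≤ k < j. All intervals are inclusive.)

none

Need earliest j ≥ 9 with G[0,1] ((p3 ∨ ¬p1) ∨ ¬p2), and (p1 ∨ p3) at every k in [9,j-1].
  j=9: rhs fails.
  j=10: rhs fails.
  j=11: rhs fails.
  j=12: rhs fails.
No witness within the range → none.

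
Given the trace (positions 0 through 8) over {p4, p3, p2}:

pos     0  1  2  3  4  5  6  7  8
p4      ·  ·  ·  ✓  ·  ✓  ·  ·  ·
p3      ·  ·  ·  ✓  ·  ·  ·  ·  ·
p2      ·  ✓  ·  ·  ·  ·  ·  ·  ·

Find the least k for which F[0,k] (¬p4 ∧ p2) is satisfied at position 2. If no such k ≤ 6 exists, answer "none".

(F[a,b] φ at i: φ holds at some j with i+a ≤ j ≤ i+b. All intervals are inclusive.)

Scan j = 2,3,… for (¬p4 ∧ p2):
  j=2: fails
  j=3: fails
  j=4: fails
  j=5: fails
  j=6: fails
  j=7: fails
  j=8: fails
No j in [2,8] satisfies it → none.

none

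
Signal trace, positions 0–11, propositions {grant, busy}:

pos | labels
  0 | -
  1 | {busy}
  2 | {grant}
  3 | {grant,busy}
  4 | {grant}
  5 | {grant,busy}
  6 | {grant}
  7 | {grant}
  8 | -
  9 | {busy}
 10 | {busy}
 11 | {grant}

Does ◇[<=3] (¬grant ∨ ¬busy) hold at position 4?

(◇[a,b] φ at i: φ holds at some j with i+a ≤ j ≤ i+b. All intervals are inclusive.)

Check (¬grant ∨ ¬busy) at each j in [4,7]:
  j=4: true
  j=5: false
  j=6: true
  j=7: true
Found at j=4 → formula holds.

Holds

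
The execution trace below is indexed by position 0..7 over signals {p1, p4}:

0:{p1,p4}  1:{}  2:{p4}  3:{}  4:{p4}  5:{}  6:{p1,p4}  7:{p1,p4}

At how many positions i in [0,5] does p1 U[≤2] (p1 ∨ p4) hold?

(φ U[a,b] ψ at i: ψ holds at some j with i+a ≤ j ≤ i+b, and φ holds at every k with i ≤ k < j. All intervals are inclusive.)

3

Evaluate at each i in [0,5]:
  i=0: ✓ (rhs at j=0)
  i=1: ✗ (lhs fails at k=1 before rhs at j=2)
  i=2: ✓ (rhs at j=2)
  i=3: ✗ (lhs fails at k=3 before rhs at j=4)
  i=4: ✓ (rhs at j=4)
  i=5: ✗ (lhs fails at k=5 before rhs at j=6)
Positions where it holds: {0, 2, 4} → 3.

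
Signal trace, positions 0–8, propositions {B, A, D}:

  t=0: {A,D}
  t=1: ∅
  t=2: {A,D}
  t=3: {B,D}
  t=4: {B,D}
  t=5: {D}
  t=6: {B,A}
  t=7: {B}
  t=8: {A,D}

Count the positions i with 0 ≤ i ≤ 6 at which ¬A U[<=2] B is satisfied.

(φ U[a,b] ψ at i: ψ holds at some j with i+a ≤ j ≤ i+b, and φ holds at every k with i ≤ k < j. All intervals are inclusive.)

4

Evaluate at each i in [0,6]:
  i=0: ✗ (no rhs in [0,2])
  i=1: ✗ (lhs fails at k=2 before rhs at j=3)
  i=2: ✗ (lhs fails at k=2 before rhs at j=3)
  i=3: ✓ (rhs at j=3)
  i=4: ✓ (rhs at j=4)
  i=5: ✓ (rhs at j=6; lhs holds on [5,5])
  i=6: ✓ (rhs at j=6)
Positions where it holds: {3, 4, 5, 6} → 4.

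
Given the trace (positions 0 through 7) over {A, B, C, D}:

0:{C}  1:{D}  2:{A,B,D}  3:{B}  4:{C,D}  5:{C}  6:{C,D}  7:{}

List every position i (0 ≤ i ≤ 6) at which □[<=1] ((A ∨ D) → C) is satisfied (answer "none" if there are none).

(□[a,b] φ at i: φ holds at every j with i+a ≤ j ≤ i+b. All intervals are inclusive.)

Evaluate at each i in [0,6]:
  i=0: ✗ (fails at j=1)
  i=1: ✗ (fails at j=1)
  i=2: ✗ (fails at j=2)
  i=3: ✓ (all of [3,4])
  i=4: ✓ (all of [4,5])
  i=5: ✓ (all of [5,6])
  i=6: ✓ (all of [6,7])

3, 4, 5, 6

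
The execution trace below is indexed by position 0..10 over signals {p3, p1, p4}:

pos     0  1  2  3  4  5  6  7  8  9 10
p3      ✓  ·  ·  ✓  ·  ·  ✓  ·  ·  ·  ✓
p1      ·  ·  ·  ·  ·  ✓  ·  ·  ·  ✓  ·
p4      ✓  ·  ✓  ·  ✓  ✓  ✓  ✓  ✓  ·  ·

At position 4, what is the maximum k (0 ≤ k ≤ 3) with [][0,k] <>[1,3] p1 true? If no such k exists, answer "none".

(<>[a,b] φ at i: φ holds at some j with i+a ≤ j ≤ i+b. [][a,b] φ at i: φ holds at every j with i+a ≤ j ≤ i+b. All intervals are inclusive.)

<>[1,3] p1 must hold from j=4 onward; find where it first fails.
  j=4: holds
  j=5: fails
Holds on [4,4], so largest k = 0.

0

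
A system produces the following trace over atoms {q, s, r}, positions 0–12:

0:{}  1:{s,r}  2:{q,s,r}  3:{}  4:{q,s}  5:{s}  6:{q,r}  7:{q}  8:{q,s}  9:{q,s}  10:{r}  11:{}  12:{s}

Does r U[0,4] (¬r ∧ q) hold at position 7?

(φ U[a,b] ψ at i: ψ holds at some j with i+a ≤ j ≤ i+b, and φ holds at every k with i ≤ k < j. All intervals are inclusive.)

Holds

Need some j in [7,11] with (¬r ∧ q), and r at every k in [7,j-1].
  j=7: (¬r ∧ q) holds; no prefix to check → satisfied.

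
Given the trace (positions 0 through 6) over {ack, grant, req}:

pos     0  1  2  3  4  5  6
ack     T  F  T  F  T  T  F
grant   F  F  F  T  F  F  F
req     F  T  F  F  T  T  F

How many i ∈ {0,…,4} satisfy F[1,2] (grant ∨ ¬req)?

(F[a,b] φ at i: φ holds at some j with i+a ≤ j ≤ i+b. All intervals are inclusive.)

4

Evaluate at each i in [0,4]:
  i=0: ✓ (witness j=2)
  i=1: ✓ (witness j=2)
  i=2: ✓ (witness j=3)
  i=3: ✗ (none in [4,5])
  i=4: ✓ (witness j=6)
Positions where it holds: {0, 1, 2, 4} → 4.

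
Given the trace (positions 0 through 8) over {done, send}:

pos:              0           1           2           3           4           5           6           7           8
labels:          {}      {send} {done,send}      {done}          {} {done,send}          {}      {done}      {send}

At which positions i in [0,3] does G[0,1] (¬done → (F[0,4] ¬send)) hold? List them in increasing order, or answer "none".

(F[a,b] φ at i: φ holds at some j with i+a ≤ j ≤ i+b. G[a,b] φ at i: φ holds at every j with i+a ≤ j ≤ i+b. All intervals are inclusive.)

0, 1, 2, 3

Evaluate at each i in [0,3]:
  i=0: ✓ (all of [0,1])
  i=1: ✓ (all of [1,2])
  i=2: ✓ (all of [2,3])
  i=3: ✓ (all of [3,4])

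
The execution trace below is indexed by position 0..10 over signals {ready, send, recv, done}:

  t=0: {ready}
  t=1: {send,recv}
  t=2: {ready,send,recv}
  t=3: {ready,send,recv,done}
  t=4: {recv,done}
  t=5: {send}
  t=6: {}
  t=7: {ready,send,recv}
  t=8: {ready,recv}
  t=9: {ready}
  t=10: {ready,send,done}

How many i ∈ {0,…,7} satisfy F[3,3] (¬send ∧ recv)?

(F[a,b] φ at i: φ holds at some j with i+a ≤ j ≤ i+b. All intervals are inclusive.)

2

Evaluate at each i in [0,7]:
  i=0: ✗ (none in [3,3])
  i=1: ✓ (witness j=4)
  i=2: ✗ (none in [5,5])
  i=3: ✗ (none in [6,6])
  i=4: ✗ (none in [7,7])
  i=5: ✓ (witness j=8)
  i=6: ✗ (none in [9,9])
  i=7: ✗ (none in [10,10])
Positions where it holds: {1, 5} → 2.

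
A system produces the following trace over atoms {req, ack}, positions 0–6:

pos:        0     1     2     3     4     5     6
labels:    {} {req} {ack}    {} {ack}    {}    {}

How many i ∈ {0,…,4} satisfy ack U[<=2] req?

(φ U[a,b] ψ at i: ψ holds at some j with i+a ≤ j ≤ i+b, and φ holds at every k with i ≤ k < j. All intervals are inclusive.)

1

Evaluate at each i in [0,4]:
  i=0: ✗ (lhs fails at k=0 before rhs at j=1)
  i=1: ✓ (rhs at j=1)
  i=2: ✗ (no rhs in [2,4])
  i=3: ✗ (no rhs in [3,5])
  i=4: ✗ (no rhs in [4,6])
Positions where it holds: {1} → 1.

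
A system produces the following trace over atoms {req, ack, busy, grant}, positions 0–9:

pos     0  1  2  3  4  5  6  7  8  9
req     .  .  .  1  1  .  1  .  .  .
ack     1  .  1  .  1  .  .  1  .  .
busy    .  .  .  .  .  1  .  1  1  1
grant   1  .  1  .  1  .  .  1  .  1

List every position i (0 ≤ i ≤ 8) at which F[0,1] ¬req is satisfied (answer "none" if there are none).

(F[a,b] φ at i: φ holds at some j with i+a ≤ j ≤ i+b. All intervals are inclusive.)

Evaluate at each i in [0,8]:
  i=0: ✓ (witness j=0)
  i=1: ✓ (witness j=1)
  i=2: ✓ (witness j=2)
  i=3: ✗ (none in [3,4])
  i=4: ✓ (witness j=5)
  i=5: ✓ (witness j=5)
  i=6: ✓ (witness j=7)
  i=7: ✓ (witness j=7)
  i=8: ✓ (witness j=8)

0, 1, 2, 4, 5, 6, 7, 8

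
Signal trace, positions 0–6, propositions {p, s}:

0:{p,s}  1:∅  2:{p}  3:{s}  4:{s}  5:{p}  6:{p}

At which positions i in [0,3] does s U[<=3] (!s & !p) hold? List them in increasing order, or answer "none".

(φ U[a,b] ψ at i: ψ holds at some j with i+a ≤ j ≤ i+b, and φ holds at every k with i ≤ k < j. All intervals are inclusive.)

Evaluate at each i in [0,3]:
  i=0: ✓ (rhs at j=1; lhs holds on [0,0])
  i=1: ✓ (rhs at j=1)
  i=2: ✗ (no rhs in [2,5])
  i=3: ✗ (no rhs in [3,6])

0, 1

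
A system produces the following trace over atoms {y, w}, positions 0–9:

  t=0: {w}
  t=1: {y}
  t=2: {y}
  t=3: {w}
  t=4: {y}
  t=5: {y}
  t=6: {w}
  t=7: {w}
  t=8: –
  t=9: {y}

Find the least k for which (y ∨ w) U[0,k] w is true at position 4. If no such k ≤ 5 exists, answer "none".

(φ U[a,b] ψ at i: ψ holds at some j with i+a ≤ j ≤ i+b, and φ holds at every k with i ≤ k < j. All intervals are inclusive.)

2

Need earliest j ≥ 4 with w, and (y ∨ w) at every k in [4,j-1].
  j=4: rhs fails.
  j=5: rhs fails.
  j=6: rhs holds; lhs holds on [4,5]. k = 2.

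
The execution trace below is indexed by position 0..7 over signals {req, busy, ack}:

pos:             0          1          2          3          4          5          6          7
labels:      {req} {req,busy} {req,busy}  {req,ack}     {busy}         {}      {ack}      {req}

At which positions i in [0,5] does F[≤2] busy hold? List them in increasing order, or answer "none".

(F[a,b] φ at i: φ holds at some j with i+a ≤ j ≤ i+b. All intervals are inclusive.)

0, 1, 2, 3, 4

Evaluate at each i in [0,5]:
  i=0: ✓ (witness j=1)
  i=1: ✓ (witness j=1)
  i=2: ✓ (witness j=2)
  i=3: ✓ (witness j=4)
  i=4: ✓ (witness j=4)
  i=5: ✗ (none in [5,7])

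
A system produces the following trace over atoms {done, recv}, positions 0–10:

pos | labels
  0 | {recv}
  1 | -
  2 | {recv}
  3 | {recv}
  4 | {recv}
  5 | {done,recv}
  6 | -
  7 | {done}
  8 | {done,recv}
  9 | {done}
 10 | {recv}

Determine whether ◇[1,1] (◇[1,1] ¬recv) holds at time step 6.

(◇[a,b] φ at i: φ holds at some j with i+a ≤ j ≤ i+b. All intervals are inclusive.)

Check ◇[1,1] ¬recv at each j in [7,7]:
  j=7: fails (none in [8,8])
No position in the window satisfies it → formula fails.

Does not hold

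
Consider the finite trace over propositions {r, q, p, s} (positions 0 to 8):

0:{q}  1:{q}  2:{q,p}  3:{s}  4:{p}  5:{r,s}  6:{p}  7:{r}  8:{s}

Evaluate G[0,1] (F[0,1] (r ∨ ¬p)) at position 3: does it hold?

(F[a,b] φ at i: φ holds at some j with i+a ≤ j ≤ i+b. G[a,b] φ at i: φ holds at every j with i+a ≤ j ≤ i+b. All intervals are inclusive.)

Yes

Check F[0,1] (r ∨ ¬p) at every j in [3,4]:
  j=3: holds (witness at 3)
  j=4: holds (witness at 5)
All positions satisfy it → formula holds.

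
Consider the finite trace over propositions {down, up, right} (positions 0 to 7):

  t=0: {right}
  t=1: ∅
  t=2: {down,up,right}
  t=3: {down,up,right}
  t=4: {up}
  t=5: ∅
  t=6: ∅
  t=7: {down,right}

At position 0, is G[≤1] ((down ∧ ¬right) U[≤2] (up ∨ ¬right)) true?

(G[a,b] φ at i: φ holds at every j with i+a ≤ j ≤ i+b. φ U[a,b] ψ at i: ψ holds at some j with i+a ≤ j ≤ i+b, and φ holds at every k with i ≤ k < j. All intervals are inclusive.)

Check ((down ∧ ¬right) U[≤2] (up ∨ ¬right)) at every j in [0,1]:
  j=0: fails
  j=1: holds
Fails at j=0 → formula fails.

False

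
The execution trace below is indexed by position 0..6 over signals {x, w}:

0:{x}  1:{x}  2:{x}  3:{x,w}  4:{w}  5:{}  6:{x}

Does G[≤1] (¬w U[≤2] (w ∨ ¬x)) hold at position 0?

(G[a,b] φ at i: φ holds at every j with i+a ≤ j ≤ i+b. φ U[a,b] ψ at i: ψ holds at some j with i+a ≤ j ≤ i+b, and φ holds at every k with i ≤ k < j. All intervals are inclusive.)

No

Check (¬w U[≤2] (w ∨ ¬x)) at every j in [0,1]:
  j=0: fails
  j=1: holds
Fails at j=0 → formula fails.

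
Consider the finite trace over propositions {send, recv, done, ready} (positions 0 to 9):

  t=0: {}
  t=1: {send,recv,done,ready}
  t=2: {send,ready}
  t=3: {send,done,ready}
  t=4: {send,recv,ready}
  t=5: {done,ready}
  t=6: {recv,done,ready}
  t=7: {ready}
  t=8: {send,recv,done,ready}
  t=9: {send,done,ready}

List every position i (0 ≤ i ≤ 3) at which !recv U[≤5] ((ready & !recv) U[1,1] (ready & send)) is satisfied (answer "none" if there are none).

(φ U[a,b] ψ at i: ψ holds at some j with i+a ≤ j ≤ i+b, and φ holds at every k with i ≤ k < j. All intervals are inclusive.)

Evaluate at each i in [0,3]:
  i=0: ✗ (lhs fails at k=1 before rhs at j=2)
  i=1: ✗ (lhs fails at k=1 before rhs at j=2)
  i=2: ✓ (rhs at j=2)
  i=3: ✓ (rhs at j=3)

2, 3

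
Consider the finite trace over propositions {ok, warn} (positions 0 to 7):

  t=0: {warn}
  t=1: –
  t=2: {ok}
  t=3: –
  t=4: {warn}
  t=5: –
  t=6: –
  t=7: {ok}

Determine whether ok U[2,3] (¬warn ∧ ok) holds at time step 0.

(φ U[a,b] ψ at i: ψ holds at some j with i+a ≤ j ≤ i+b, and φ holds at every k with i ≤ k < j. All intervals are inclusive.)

Need some j in [2,3] with (¬warn ∧ ok), and ok at every k in [0,j-1].
  j=2: (¬warn ∧ ok) holds, but ok fails at k=0 → not this j.
  j=3: (¬warn ∧ ok) false.
No j in the window works → until fails.

False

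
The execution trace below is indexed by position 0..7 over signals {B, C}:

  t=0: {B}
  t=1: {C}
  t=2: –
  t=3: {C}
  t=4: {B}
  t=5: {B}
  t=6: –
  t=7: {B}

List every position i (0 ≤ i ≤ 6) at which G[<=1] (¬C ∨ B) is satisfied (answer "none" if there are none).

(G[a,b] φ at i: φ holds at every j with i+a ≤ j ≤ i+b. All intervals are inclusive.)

Evaluate at each i in [0,6]:
  i=0: ✗ (fails at j=1)
  i=1: ✗ (fails at j=1)
  i=2: ✗ (fails at j=3)
  i=3: ✗ (fails at j=3)
  i=4: ✓ (all of [4,5])
  i=5: ✓ (all of [5,6])
  i=6: ✓ (all of [6,7])

4, 5, 6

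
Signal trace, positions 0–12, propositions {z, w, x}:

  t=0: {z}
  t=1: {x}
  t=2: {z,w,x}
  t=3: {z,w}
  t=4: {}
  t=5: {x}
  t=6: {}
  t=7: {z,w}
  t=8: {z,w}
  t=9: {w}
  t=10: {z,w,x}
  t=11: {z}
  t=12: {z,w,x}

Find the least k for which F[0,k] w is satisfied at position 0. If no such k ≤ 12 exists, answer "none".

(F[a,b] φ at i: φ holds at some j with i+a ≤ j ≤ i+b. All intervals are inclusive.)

2

Scan j = 0,1,… for w:
  j=0: fails
  j=1: fails
  j=2: holds
First hit at j=2, so smallest k = 2-0 = 2.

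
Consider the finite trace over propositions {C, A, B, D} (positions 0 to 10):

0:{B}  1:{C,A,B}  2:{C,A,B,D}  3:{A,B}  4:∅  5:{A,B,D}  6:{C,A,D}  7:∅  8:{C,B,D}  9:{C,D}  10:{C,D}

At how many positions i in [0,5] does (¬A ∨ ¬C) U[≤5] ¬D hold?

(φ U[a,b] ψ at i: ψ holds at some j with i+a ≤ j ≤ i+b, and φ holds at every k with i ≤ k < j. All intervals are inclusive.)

Evaluate at each i in [0,5]:
  i=0: ✓ (rhs at j=0)
  i=1: ✓ (rhs at j=1)
  i=2: ✗ (lhs fails at k=2 before rhs at j=3)
  i=3: ✓ (rhs at j=3)
  i=4: ✓ (rhs at j=4)
  i=5: ✗ (lhs fails at k=6 before rhs at j=7)
Positions where it holds: {0, 1, 3, 4} → 4.

4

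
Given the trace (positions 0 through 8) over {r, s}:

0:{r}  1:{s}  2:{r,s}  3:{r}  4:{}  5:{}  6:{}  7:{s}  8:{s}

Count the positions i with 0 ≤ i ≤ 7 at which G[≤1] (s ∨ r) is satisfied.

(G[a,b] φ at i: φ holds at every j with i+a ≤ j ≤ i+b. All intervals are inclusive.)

4

Evaluate at each i in [0,7]:
  i=0: ✓ (all of [0,1])
  i=1: ✓ (all of [1,2])
  i=2: ✓ (all of [2,3])
  i=3: ✗ (fails at j=4)
  i=4: ✗ (fails at j=4)
  i=5: ✗ (fails at j=5)
  i=6: ✗ (fails at j=6)
  i=7: ✓ (all of [7,8])
Positions where it holds: {0, 1, 2, 7} → 4.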